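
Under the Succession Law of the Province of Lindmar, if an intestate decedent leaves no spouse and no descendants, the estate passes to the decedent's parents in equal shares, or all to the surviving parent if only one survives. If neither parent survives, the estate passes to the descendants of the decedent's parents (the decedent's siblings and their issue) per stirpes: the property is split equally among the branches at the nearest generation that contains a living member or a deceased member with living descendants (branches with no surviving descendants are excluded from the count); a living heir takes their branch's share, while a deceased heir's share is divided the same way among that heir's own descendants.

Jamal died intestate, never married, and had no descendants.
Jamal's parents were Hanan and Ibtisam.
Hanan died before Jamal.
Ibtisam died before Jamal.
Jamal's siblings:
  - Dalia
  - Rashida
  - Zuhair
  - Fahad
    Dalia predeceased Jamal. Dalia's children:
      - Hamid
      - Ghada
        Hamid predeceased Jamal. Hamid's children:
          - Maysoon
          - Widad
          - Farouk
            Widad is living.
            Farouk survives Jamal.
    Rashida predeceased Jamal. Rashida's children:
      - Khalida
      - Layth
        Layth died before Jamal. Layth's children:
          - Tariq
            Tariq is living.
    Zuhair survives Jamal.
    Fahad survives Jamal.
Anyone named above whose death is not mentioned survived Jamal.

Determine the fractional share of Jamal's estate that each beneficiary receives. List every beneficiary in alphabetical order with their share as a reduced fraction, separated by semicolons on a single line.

Neither parent survives and there are no descendants, so the estate passes to Jamal's siblings and their issue per stirpes.
The estate is divided into 4 equal shares of 1/4 among Dalia, Rashida, Zuhair, Fahad.
Dalia predeceased; the 1/4 allotted to Dalia's branch passes to Dalia's issue by representation.
The 1/4 is divided into 2 equal shares of 1/8 among Hamid, Ghada.
Hamid predeceased; the 1/8 allotted to Hamid's branch passes to Hamid's issue by representation.
The 1/8 is divided into 3 equal shares of 1/24 among Maysoon, Widad, Farouk.
Maysoon is living and takes 1/24.
Widad is living and takes 1/24.
Farouk is living and takes 1/24.
Ghada is living and takes 1/8.
Rashida predeceased; the 1/4 allotted to Rashida's branch passes to Rashida's issue by representation.
The 1/4 is divided into 2 equal shares of 1/8 among Khalida, Layth.
Khalida is living and takes 1/8.
Layth predeceased; the 1/8 allotted to Layth's branch passes to Layth's issue by representation.
Tariq is the sole taker at this level and receives the full 1/8.
Zuhair is living and takes 1/4.
Fahad is living and takes 1/4.

Fahad 1/4; Farouk 1/24; Ghada 1/8; Khalida 1/8; Maysoon 1/24; Tariq 1/8; Widad 1/24; Zuhair 1/4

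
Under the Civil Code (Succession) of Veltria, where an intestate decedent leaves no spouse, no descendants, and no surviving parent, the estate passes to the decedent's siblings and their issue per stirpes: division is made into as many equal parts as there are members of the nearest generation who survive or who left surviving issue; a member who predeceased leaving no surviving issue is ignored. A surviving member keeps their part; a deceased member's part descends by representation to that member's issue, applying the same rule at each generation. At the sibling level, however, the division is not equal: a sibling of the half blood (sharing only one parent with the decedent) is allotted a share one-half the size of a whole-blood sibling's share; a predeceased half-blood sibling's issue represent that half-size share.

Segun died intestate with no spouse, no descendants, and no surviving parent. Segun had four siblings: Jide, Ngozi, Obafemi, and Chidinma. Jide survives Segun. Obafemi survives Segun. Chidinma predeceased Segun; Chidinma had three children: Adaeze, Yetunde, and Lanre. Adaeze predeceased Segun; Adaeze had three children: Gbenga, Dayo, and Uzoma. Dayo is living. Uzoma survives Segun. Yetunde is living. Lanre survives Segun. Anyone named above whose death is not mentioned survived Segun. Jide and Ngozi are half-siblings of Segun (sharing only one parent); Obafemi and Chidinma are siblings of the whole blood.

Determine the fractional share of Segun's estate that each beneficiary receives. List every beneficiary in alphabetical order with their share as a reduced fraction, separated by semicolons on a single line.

No spouse, descendants, or parent survives, so the estate passes to Segun's siblings per stirpes.
Half-blood siblings count for one-half the weight of whole-blood siblings at the initial division.
Dividing 1 in proportion to weights (total weight 3): Jide (weight 1/2) → 1/6; Ngozi (weight 1/2) → 1/6; Obafemi (weight 1) → 1/3; Chidinma (weight 1) → 1/3.
Jide is living and takes 1/6.
Ngozi is living and takes 1/6.
Obafemi is living and takes 1/3.
Chidinma predeceased; the 1/3 allotted to Chidinma's branch passes to Chidinma's issue by representation.
The 1/3 is divided into 3 equal shares of 1/9 among Adaeze, Yetunde, Lanre.
Adaeze predeceased; the 1/9 allotted to Adaeze's branch passes to Adaeze's issue by representation.
The 1/9 is divided into 3 equal shares of 1/27 among Gbenga, Dayo, Uzoma.
Gbenga is living and takes 1/27.
Dayo is living and takes 1/27.
Uzoma is living and takes 1/27.
Yetunde is living and takes 1/9.
Lanre is living and takes 1/9.

Dayo 1/27; Gbenga 1/27; Jide 1/6; Lanre 1/9; Ngozi 1/6; Obafemi 1/3; Uzoma 1/27; Yetunde 1/9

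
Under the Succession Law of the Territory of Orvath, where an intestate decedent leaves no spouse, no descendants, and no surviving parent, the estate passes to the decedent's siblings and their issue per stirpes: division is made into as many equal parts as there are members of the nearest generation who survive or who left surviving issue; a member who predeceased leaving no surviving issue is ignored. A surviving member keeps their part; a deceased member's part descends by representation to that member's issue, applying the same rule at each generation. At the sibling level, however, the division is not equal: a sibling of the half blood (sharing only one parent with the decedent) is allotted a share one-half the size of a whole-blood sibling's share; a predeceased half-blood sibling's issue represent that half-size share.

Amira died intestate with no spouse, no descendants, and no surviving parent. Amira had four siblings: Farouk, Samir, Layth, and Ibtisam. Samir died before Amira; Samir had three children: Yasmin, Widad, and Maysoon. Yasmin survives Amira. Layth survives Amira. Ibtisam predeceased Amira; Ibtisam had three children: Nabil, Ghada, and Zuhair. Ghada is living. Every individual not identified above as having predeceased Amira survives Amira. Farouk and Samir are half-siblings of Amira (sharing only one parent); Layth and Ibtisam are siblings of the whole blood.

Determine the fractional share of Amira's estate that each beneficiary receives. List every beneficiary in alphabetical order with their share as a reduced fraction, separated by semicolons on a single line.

Farouk 1/6; Ghada 1/9; Layth 1/3; Maysoon 1/18; Nabil 1/9; Widad 1/18; Yasmin 1/18; Zuhair 1/9

No spouse, descendants, or parent survives, so the estate passes to Amira's siblings per stirpes.
Half-blood siblings count for one-half the weight of whole-blood siblings at the initial division.
Dividing 1 in proportion to weights (total weight 3): Farouk (weight 1/2) → 1/6; Samir (weight 1/2) → 1/6; Layth (weight 1) → 1/3; Ibtisam (weight 1) → 1/3.
Farouk is living and takes 1/6.
Samir predeceased; the 1/6 allotted to Samir's branch passes to Samir's issue by representation.
The 1/6 is divided into 3 equal shares of 1/18 among Yasmin, Widad, Maysoon.
Yasmin is living and takes 1/18.
Widad is living and takes 1/18.
Maysoon is living and takes 1/18.
Layth is living and takes 1/3.
Ibtisam predeceased; the 1/3 allotted to Ibtisam's branch passes to Ibtisam's issue by representation.
The 1/3 is divided into 3 equal shares of 1/9 among Nabil, Ghada, Zuhair.
Nabil is living and takes 1/9.
Ghada is living and takes 1/9.
Zuhair is living and takes 1/9.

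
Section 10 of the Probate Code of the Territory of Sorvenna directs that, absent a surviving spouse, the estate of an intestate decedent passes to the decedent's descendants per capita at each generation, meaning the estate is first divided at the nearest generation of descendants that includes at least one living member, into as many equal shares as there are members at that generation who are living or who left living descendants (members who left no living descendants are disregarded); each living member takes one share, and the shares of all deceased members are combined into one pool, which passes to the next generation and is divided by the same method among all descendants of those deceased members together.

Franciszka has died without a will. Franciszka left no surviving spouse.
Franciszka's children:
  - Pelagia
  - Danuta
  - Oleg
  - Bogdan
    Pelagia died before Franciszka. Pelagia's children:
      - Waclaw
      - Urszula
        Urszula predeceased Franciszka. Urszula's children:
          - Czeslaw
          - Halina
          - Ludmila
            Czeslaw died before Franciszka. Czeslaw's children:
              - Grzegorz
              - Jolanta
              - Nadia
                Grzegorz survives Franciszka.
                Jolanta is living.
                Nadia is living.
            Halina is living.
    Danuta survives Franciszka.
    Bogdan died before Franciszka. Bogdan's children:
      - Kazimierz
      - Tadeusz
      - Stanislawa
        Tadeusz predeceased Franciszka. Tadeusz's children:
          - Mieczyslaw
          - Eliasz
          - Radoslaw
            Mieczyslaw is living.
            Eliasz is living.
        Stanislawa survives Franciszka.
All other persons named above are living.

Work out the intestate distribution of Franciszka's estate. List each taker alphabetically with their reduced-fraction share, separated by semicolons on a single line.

Danuta 1/4; Eliasz 1/30; Grzegorz 1/90; Halina 1/30; Jolanta 1/90; Kazimierz 1/10; Ludmila 1/30; Mieczyslaw 1/30; Nadia 1/90; Oleg 1/4; Radoslaw 1/30; Stanislawa 1/10; Waclaw 1/10

There is no surviving spouse, so the entire estate passes to Franciszka's descendants per capita at each generation.
At generation 1 (Pelagia, Danuta, Oleg, Bogdan) there are 4 shares of (1)/4 = 1/4 each.
Living: Danuta and Oleg — each takes 1/4.
Deceased: Pelagia and Bogdan. Their combined 1/2 is pooled and carried to generation 2.
At generation 2 (Waclaw, Urszula, Kazimierz, Tadeusz, Stanislawa) there are 5 shares of (1/2)/5 = 1/10 each.
Living: Waclaw, Kazimierz, and Stanislawa — each takes 1/10.
Deceased: Urszula and Tadeusz. Their combined 1/5 is pooled and carried to generation 3.
At generation 3 (Czeslaw, Halina, Ludmila, Mieczyslaw, Eliasz, Radoslaw) there are 6 shares of (1/5)/6 = 1/30 each.
Living: Halina, Ludmila, Mieczyslaw, Eliasz, and Radoslaw — each takes 1/30.
Deceased: Czeslaw. That 1/30 share is carried to generation 4.
At generation 4 (Grzegorz, Jolanta, Nadia) there are 3 shares of (1/30)/3 = 1/90 each.
Living: Grzegorz, Jolanta, and Nadia — each takes 1/90.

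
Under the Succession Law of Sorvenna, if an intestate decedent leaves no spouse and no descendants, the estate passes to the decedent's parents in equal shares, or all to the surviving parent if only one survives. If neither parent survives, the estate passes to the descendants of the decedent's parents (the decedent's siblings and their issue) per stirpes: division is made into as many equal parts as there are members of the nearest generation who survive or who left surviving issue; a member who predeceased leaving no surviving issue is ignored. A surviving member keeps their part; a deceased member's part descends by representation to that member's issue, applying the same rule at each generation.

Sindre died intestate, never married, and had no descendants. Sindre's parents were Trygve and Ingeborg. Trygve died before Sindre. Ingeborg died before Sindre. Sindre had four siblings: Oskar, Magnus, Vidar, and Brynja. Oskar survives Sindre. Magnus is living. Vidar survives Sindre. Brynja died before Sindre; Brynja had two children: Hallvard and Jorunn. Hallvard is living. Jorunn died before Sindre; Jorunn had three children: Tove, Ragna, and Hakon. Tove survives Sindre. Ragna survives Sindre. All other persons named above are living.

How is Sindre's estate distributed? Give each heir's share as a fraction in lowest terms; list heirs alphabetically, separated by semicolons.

Hakon 1/24; Hallvard 1/8; Magnus 1/4; Oskar 1/4; Ragna 1/24; Tove 1/24; Vidar 1/4

Neither parent survives and there are no descendants, so the estate passes to Sindre's siblings and their issue per stirpes.
The estate is divided into 4 equal shares of 1/4 among Oskar, Magnus, Vidar, Brynja.
Oskar is living and takes 1/4.
Magnus is living and takes 1/4.
Vidar is living and takes 1/4.
Brynja predeceased; the 1/4 allotted to Brynja's branch passes to Brynja's issue by representation.
The 1/4 is divided into 2 equal shares of 1/8 among Hallvard, Jorunn.
Hallvard is living and takes 1/8.
Jorunn predeceased; the 1/8 allotted to Jorunn's branch passes to Jorunn's issue by representation.
The 1/8 is divided into 3 equal shares of 1/24 among Tove, Ragna, Hakon.
Tove is living and takes 1/24.
Ragna is living and takes 1/24.
Hakon is living and takes 1/24.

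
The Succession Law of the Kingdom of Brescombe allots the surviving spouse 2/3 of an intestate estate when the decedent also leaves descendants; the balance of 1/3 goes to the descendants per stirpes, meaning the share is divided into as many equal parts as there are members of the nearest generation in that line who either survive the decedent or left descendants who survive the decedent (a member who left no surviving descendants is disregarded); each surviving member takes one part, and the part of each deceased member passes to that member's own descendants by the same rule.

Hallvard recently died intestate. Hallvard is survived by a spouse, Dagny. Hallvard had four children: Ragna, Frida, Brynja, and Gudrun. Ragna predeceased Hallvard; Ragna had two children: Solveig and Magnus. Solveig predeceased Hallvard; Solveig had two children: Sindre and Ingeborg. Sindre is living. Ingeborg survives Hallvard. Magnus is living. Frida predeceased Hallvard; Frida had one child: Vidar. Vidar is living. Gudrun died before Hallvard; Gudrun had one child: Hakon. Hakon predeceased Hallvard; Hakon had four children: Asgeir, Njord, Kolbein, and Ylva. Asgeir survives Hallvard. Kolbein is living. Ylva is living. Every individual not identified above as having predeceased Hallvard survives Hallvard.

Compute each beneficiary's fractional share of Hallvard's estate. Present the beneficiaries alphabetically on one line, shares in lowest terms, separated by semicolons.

Dagny, as surviving spouse, takes 2/3.
The remaining 1/3 passes to Hallvard's descendants per stirpes.
The 1/3 is divided into 4 equal shares of 1/12 among Ragna, Frida, Brynja, Gudrun.
Ragna predeceased; the 1/12 allotted to Ragna's branch passes to Ragna's issue by representation.
The 1/12 is divided into 2 equal shares of 1/24 among Solveig, Magnus.
Solveig predeceased; the 1/24 allotted to Solveig's branch passes to Solveig's issue by representation.
The 1/24 is divided into 2 equal shares of 1/48 among Sindre, Ingeborg.
Sindre is living and takes 1/48.
Ingeborg is living and takes 1/48.
Magnus is living and takes 1/24.
Frida predeceased; the 1/12 allotted to Frida's branch passes to Frida's issue by representation.
Vidar is the sole taker at this level and receives the full 1/12.
Brynja is living and takes 1/12.
Gudrun predeceased; the 1/12 allotted to Gudrun's branch passes to Gudrun's issue by representation.
Hakon's line is the sole branch at this level, so the full 1/12 passes to Hakon's issue by representation.
The 1/12 is divided into 4 equal shares of 1/48 among Asgeir, Njord, Kolbein, Ylva.
Asgeir is living and takes 1/48.
Njord is living and takes 1/48.
Kolbein is living and takes 1/48.
Ylva is living and takes 1/48.

Asgeir 1/48; Brynja 1/12; Dagny 2/3; Ingeborg 1/48; Kolbein 1/48; Magnus 1/24; Njord 1/48; Sindre 1/48; Vidar 1/12; Ylva 1/48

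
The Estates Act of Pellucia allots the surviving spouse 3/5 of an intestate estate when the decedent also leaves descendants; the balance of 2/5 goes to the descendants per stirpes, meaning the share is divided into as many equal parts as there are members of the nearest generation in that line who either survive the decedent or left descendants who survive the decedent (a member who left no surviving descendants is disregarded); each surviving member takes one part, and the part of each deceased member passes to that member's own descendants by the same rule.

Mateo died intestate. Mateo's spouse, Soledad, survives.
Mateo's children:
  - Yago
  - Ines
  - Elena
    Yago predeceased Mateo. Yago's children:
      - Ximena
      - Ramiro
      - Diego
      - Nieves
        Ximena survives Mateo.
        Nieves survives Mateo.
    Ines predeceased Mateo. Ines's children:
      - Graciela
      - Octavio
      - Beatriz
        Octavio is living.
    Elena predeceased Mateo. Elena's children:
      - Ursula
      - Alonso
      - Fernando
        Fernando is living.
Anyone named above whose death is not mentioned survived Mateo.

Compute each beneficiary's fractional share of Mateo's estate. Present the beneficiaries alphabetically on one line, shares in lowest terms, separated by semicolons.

Soledad, as surviving spouse, takes 3/5.
The remaining 2/5 passes to Mateo's descendants per stirpes.
The 2/5 is divided into 3 equal shares of 2/15 among Yago, Ines, Elena.
Yago predeceased; the 2/15 allotted to Yago's branch passes to Yago's issue by representation.
The 2/15 is divided into 4 equal shares of 1/30 among Ximena, Ramiro, Diego, Nieves.
Ximena is living and takes 1/30.
Ramiro is living and takes 1/30.
Diego is living and takes 1/30.
Nieves is living and takes 1/30.
Ines predeceased; the 2/15 allotted to Ines's branch passes to Ines's issue by representation.
The 2/15 is divided into 3 equal shares of 2/45 among Graciela, Octavio, Beatriz.
Graciela is living and takes 2/45.
Octavio is living and takes 2/45.
Beatriz is living and takes 2/45.
Elena predeceased; the 2/15 allotted to Elena's branch passes to Elena's issue by representation.
The 2/15 is divided into 3 equal shares of 2/45 among Ursula, Alonso, Fernando.
Ursula is living and takes 2/45.
Alonso is living and takes 2/45.
Fernando is living and takes 2/45.

Alonso 2/45; Beatriz 2/45; Diego 1/30; Fernando 2/45; Graciela 2/45; Nieves 1/30; Octavio 2/45; Ramiro 1/30; Soledad 3/5; Ursula 2/45; Ximena 1/30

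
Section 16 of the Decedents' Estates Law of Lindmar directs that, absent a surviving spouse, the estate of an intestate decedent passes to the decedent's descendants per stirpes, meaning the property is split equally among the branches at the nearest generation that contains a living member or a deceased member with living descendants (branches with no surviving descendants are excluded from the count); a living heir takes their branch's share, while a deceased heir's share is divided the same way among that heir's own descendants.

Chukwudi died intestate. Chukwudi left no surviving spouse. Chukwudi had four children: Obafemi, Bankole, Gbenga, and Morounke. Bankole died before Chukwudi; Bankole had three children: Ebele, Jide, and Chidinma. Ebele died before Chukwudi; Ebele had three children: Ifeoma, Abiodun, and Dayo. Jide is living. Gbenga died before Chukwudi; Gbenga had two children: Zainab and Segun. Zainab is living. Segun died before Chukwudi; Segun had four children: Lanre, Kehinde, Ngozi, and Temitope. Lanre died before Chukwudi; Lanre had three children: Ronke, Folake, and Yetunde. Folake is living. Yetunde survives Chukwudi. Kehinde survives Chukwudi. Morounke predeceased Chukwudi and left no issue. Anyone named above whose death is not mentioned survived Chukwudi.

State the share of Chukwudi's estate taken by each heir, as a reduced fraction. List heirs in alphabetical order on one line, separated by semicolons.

There is no surviving spouse, so the entire estate passes to Chukwudi's descendants per stirpes.
Morounke left no surviving issue, so that branch lapses and is disregarded.
The estate is divided into 3 equal shares of 1/3 among Obafemi, Bankole, Gbenga.
Obafemi is living and takes 1/3.
Bankole predeceased; the 1/3 allotted to Bankole's branch passes to Bankole's issue by representation.
The 1/3 is divided into 3 equal shares of 1/9 among Ebele, Jide, Chidinma.
Ebele predeceased; the 1/9 allotted to Ebele's branch passes to Ebele's issue by representation.
The 1/9 is divided into 3 equal shares of 1/27 among Ifeoma, Abiodun, Dayo.
Ifeoma is living and takes 1/27.
Abiodun is living and takes 1/27.
Dayo is living and takes 1/27.
Jide is living and takes 1/9.
Chidinma is living and takes 1/9.
Gbenga predeceased; the 1/3 allotted to Gbenga's branch passes to Gbenga's issue by representation.
The 1/3 is divided into 2 equal shares of 1/6 among Zainab, Segun.
Zainab is living and takes 1/6.
Segun predeceased; the 1/6 allotted to Segun's branch passes to Segun's issue by representation.
The 1/6 is divided into 4 equal shares of 1/24 among Lanre, Kehinde, Ngozi, Temitope.
Lanre predeceased; the 1/24 allotted to Lanre's branch passes to Lanre's issue by representation.
The 1/24 is divided into 3 equal shares of 1/72 among Ronke, Folake, Yetunde.
Ronke is living and takes 1/72.
Folake is living and takes 1/72.
Yetunde is living and takes 1/72.
Kehinde is living and takes 1/24.
Ngozi is living and takes 1/24.
Temitope is living and takes 1/24.

Abiodun 1/27; Chidinma 1/9; Dayo 1/27; Folake 1/72; Ifeoma 1/27; Jide 1/9; Kehinde 1/24; Ngozi 1/24; Obafemi 1/3; Ronke 1/72; Temitope 1/24; Yetunde 1/72; Zainab 1/6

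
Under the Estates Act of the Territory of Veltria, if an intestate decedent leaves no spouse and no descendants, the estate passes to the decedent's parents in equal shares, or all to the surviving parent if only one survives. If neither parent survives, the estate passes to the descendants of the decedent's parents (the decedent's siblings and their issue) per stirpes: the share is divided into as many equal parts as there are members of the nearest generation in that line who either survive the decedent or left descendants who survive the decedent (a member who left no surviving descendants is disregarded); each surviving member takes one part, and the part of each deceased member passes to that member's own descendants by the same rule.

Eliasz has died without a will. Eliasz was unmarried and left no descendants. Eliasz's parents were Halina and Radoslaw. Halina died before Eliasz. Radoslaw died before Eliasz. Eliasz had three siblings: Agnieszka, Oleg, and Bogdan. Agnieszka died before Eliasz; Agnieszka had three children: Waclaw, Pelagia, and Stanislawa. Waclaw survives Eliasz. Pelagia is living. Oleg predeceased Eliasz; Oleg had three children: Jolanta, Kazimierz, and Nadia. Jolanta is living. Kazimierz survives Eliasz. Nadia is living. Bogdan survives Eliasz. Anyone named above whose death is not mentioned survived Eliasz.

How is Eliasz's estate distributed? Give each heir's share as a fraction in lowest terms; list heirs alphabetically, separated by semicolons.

Neither parent survives and there are no descendants, so the estate passes to Eliasz's siblings and their issue per stirpes.
The estate is divided into 3 equal shares of 1/3 among Agnieszka, Oleg, Bogdan.
Agnieszka predeceased; the 1/3 allotted to Agnieszka's branch passes to Agnieszka's issue by representation.
The 1/3 is divided into 3 equal shares of 1/9 among Waclaw, Pelagia, Stanislawa.
Waclaw is living and takes 1/9.
Pelagia is living and takes 1/9.
Stanislawa is living and takes 1/9.
Oleg predeceased; the 1/3 allotted to Oleg's branch passes to Oleg's issue by representation.
The 1/3 is divided into 3 equal shares of 1/9 among Jolanta, Kazimierz, Nadia.
Jolanta is living and takes 1/9.
Kazimierz is living and takes 1/9.
Nadia is living and takes 1/9.
Bogdan is living and takes 1/3.

Bogdan 1/3; Jolanta 1/9; Kazimierz 1/9; Nadia 1/9; Pelagia 1/9; Stanislawa 1/9; Waclaw 1/9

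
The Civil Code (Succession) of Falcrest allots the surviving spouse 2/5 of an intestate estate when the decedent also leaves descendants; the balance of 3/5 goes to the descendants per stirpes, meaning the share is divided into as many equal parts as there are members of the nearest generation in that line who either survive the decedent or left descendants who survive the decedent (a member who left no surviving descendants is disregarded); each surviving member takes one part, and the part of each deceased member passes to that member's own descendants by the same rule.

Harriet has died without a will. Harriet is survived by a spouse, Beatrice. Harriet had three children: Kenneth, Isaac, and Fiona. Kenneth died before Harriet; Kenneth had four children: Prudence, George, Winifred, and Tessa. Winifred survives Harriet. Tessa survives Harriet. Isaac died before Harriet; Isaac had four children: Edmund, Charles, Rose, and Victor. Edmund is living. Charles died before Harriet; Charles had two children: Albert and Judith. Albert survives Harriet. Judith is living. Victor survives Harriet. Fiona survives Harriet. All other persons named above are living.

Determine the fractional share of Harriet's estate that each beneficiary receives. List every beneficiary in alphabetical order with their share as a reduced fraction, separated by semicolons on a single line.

Beatrice, as surviving spouse, takes 2/5.
The remaining 3/5 passes to Harriet's descendants per stirpes.
The 3/5 is divided into 3 equal shares of 1/5 among Kenneth, Isaac, Fiona.
Kenneth predeceased; the 1/5 allotted to Kenneth's branch passes to Kenneth's issue by representation.
The 1/5 is divided into 4 equal shares of 1/20 among Prudence, George, Winifred, Tessa.
Prudence is living and takes 1/20.
George is living and takes 1/20.
Winifred is living and takes 1/20.
Tessa is living and takes 1/20.
Isaac predeceased; the 1/5 allotted to Isaac's branch passes to Isaac's issue by representation.
The 1/5 is divided into 4 equal shares of 1/20 among Edmund, Charles, Rose, Victor.
Edmund is living and takes 1/20.
Charles predeceased; the 1/20 allotted to Charles's branch passes to Charles's issue by representation.
The 1/20 is divided into 2 equal shares of 1/40 among Albert, Judith.
Albert is living and takes 1/40.
Judith is living and takes 1/40.
Rose is living and takes 1/20.
Victor is living and takes 1/20.
Fiona is living and takes 1/5.

Albert 1/40; Beatrice 2/5; Edmund 1/20; Fiona 1/5; George 1/20; Judith 1/40; Prudence 1/20; Rose 1/20; Tessa 1/20; Victor 1/20; Winifred 1/20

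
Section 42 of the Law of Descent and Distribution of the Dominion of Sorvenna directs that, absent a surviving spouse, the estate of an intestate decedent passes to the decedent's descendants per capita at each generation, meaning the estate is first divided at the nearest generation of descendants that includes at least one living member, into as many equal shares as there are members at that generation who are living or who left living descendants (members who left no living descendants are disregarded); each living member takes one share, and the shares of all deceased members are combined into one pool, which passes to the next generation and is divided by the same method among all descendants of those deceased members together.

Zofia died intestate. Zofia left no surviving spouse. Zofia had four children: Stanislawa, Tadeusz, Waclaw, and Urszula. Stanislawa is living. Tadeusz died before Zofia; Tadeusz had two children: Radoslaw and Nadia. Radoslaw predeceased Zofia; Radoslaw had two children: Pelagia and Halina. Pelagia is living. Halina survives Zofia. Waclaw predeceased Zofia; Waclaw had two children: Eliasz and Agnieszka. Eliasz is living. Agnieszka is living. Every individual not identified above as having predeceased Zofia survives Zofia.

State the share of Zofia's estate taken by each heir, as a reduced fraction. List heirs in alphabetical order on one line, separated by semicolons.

There is no surviving spouse, so the entire estate passes to Zofia's descendants per capita at each generation.
At generation 1 (Stanislawa, Tadeusz, Waclaw, Urszula) there are 4 shares of (1)/4 = 1/4 each.
Living: Stanislawa and Urszula — each takes 1/4.
Deceased: Tadeusz and Waclaw. Their combined 1/2 is pooled and carried to generation 2.
At generation 2 (Radoslaw, Nadia, Eliasz, Agnieszka) there are 4 shares of (1/2)/4 = 1/8 each.
Living: Nadia, Eliasz, and Agnieszka — each takes 1/8.
Deceased: Radoslaw. That 1/8 share is carried to generation 3.
At generation 3 (Pelagia, Halina) there are 2 shares of (1/8)/2 = 1/16 each.
Living: Pelagia and Halina — each takes 1/16.

Agnieszka 1/8; Eliasz 1/8; Halina 1/16; Nadia 1/8; Pelagia 1/16; Stanislawa 1/4; Urszula 1/4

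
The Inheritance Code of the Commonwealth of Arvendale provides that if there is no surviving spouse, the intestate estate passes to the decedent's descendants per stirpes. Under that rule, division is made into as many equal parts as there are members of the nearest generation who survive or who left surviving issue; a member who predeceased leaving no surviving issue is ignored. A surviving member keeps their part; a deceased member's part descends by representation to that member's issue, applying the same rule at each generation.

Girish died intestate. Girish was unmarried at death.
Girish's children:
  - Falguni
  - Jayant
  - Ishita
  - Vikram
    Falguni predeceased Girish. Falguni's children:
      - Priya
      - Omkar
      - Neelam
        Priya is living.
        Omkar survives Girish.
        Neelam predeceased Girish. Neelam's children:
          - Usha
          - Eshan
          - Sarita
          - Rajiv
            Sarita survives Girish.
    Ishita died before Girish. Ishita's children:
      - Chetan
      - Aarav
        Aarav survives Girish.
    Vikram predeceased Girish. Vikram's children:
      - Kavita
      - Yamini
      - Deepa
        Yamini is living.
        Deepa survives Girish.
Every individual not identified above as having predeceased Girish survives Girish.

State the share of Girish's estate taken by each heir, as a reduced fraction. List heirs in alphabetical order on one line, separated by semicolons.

There is no surviving spouse, so the entire estate passes to Girish's descendants per stirpes.
The estate is divided into 4 equal shares of 1/4 among Falguni, Jayant, Ishita, Vikram.
Falguni predeceased; the 1/4 allotted to Falguni's branch passes to Falguni's issue by representation.
The 1/4 is divided into 3 equal shares of 1/12 among Priya, Omkar, Neelam.
Priya is living and takes 1/12.
Omkar is living and takes 1/12.
Neelam predeceased; the 1/12 allotted to Neelam's branch passes to Neelam's issue by representation.
The 1/12 is divided into 4 equal shares of 1/48 among Usha, Eshan, Sarita, Rajiv.
Usha is living and takes 1/48.
Eshan is living and takes 1/48.
Sarita is living and takes 1/48.
Rajiv is living and takes 1/48.
Jayant is living and takes 1/4.
Ishita predeceased; the 1/4 allotted to Ishita's branch passes to Ishita's issue by representation.
The 1/4 is divided into 2 equal shares of 1/8 among Chetan, Aarav.
Chetan is living and takes 1/8.
Aarav is living and takes 1/8.
Vikram predeceased; the 1/4 allotted to Vikram's branch passes to Vikram's issue by representation.
The 1/4 is divided into 3 equal shares of 1/12 among Kavita, Yamini, Deepa.
Kavita is living and takes 1/12.
Yamini is living and takes 1/12.
Deepa is living and takes 1/12.

Aarav 1/8; Chetan 1/8; Deepa 1/12; Eshan 1/48; Jayant 1/4; Kavita 1/12; Omkar 1/12; Priya 1/12; Rajiv 1/48; Sarita 1/48; Usha 1/48; Yamini 1/12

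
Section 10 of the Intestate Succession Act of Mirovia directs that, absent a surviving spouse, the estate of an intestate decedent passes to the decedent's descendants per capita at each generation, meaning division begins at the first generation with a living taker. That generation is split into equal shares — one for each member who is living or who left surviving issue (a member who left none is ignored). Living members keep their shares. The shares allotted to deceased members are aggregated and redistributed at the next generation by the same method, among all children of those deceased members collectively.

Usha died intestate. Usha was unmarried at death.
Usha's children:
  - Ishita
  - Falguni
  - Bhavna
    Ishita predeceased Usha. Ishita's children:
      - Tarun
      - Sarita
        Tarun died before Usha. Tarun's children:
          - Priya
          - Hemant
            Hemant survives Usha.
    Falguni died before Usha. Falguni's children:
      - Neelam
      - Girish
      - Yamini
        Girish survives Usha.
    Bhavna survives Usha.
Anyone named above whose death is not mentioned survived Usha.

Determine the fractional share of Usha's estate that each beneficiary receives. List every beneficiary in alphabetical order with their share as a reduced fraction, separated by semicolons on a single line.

There is no surviving spouse, so the entire estate passes to Usha's descendants per capita at each generation.
At generation 1 (Ishita, Falguni, Bhavna) there are 3 shares of (1)/3 = 1/3 each.
Living: Bhavna — each takes 1/3.
Deceased: Ishita and Falguni. Their combined 2/3 is pooled and carried to generation 2.
At generation 2 (Tarun, Sarita, Neelam, Girish, Yamini) there are 5 shares of (2/3)/5 = 2/15 each.
Living: Sarita, Neelam, Girish, and Yamini — each takes 2/15.
Deceased: Tarun. That 2/15 share is carried to generation 3.
At generation 3 (Priya, Hemant) there are 2 shares of (2/15)/2 = 1/15 each.
Living: Priya and Hemant — each takes 1/15.

Bhavna 1/3; Girish 2/15; Hemant 1/15; Neelam 2/15; Priya 1/15; Sarita 2/15; Yamini 2/15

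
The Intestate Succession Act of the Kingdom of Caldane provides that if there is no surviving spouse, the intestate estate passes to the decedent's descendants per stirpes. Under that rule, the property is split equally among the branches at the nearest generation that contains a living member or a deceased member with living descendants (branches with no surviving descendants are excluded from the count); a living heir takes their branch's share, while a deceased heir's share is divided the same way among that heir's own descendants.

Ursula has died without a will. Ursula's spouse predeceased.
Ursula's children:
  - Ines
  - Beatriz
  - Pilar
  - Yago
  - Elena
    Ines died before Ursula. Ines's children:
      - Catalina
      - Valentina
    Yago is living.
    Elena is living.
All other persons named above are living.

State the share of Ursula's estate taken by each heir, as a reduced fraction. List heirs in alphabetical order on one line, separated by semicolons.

There is no surviving spouse, so the entire estate passes to Ursula's descendants per stirpes.
The estate is divided into 5 equal shares of 1/5 among Ines, Beatriz, Pilar, Yago, Elena.
Ines predeceased; the 1/5 allotted to Ines's branch passes to Ines's issue by representation.
The 1/5 is divided into 2 equal shares of 1/10 among Catalina, Valentina.
Catalina is living and takes 1/10.
Valentina is living and takes 1/10.
Beatriz is living and takes 1/5.
Pilar is living and takes 1/5.
Yago is living and takes 1/5.
Elena is living and takes 1/5.

Beatriz 1/5; Catalina 1/10; Elena 1/5; Pilar 1/5; Valentina 1/10; Yago 1/5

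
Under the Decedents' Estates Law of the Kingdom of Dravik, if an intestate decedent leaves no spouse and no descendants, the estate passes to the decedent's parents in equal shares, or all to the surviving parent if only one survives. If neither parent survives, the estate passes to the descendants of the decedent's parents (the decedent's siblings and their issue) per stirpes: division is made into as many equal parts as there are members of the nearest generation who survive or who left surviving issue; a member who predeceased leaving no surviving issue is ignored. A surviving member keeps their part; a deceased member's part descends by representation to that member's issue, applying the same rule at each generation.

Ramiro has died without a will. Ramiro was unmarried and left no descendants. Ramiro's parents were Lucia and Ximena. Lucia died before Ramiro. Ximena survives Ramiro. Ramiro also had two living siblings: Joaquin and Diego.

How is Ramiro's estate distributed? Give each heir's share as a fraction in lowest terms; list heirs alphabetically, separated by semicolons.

Only one parent, Ximena, survives, so Ximena takes the entire estate. The siblings take nothing because a surviving parent has priority.

Ximena 1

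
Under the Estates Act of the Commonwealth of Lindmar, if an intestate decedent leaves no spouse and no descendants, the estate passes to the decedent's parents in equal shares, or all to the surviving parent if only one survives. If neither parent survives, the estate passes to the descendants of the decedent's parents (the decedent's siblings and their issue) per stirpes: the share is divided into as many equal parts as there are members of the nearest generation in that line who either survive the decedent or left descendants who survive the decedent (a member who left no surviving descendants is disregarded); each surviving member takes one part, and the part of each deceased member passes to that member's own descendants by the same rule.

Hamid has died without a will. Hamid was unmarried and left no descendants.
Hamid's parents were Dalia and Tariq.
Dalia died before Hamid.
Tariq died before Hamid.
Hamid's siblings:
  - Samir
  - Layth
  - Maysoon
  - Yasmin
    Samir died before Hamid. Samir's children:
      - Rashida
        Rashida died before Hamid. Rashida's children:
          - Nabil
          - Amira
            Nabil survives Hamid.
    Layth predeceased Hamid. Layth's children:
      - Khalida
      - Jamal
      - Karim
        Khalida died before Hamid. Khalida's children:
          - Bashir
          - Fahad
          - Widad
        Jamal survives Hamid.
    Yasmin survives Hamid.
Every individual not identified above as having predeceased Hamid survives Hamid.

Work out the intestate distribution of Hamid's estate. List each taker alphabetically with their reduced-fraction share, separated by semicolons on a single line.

Neither parent survives and there are no descendants, so the estate passes to Hamid's siblings and their issue per stirpes.
The estate is divided into 4 equal shares of 1/4 among Samir, Layth, Maysoon, Yasmin.
Samir predeceased; the 1/4 allotted to Samir's branch passes to Samir's issue by representation.
Rashida's line is the sole branch at this level, so the full 1/4 passes to Rashida's issue by representation.
The 1/4 is divided into 2 equal shares of 1/8 among Nabil, Amira.
Nabil is living and takes 1/8.
Amira is living and takes 1/8.
Layth predeceased; the 1/4 allotted to Layth's branch passes to Layth's issue by representation.
The 1/4 is divided into 3 equal shares of 1/12 among Khalida, Jamal, Karim.
Khalida predeceased; the 1/12 allotted to Khalida's branch passes to Khalida's issue by representation.
The 1/12 is divided into 3 equal shares of 1/36 among Bashir, Fahad, Widad.
Bashir is living and takes 1/36.
Fahad is living and takes 1/36.
Widad is living and takes 1/36.
Jamal is living and takes 1/12.
Karim is living and takes 1/12.
Maysoon is living and takes 1/4.
Yasmin is living and takes 1/4.

Amira 1/8; Bashir 1/36; Fahad 1/36; Jamal 1/12; Karim 1/12; Maysoon 1/4; Nabil 1/8; Widad 1/36; Yasmin 1/4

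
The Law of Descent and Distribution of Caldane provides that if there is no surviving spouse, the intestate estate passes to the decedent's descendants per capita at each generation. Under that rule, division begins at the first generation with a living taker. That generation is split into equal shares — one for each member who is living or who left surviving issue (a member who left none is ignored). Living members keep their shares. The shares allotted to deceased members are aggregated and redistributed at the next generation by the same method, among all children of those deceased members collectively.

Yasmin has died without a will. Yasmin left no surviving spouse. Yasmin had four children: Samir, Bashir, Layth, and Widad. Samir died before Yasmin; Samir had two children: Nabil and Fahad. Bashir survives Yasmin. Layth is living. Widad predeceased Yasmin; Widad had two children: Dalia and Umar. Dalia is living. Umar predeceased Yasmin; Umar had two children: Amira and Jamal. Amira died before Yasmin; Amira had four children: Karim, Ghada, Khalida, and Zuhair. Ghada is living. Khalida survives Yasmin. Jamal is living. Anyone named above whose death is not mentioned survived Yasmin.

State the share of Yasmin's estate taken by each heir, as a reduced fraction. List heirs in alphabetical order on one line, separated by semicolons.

Bashir 1/4; Dalia 1/8; Fahad 1/8; Ghada 1/64; Jamal 1/16; Karim 1/64; Khalida 1/64; Layth 1/4; Nabil 1/8; Zuhair 1/64

There is no surviving spouse, so the entire estate passes to Yasmin's descendants per capita at each generation.
At generation 1 (Samir, Bashir, Layth, Widad) there are 4 shares of (1)/4 = 1/4 each.
Living: Bashir and Layth — each takes 1/4.
Deceased: Samir and Widad. Their combined 1/2 is pooled and carried to generation 2.
At generation 2 (Nabil, Fahad, Dalia, Umar) there are 4 shares of (1/2)/4 = 1/8 each.
Living: Nabil, Fahad, and Dalia — each takes 1/8.
Deceased: Umar. That 1/8 share is carried to generation 3.
At generation 3 (Amira, Jamal) there are 2 shares of (1/8)/2 = 1/16 each.
Living: Jamal — each takes 1/16.
Deceased: Amira. That 1/16 share is carried to generation 4.
At generation 4 (Karim, Ghada, Khalida, Zuhair) there are 4 shares of (1/16)/4 = 1/64 each.
Living: Karim, Ghada, Khalida, and Zuhair — each takes 1/64.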